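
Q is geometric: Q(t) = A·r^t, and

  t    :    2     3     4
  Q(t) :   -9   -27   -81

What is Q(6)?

-729

Consecutive ratio: -27/(-9) = 3, and -81/(-27) = 3, so r = 3.
Then A·3^2 = -9 gives A = -1, and Q(t) = -1·3^t.
Q(6) = -1·3^6 = -729.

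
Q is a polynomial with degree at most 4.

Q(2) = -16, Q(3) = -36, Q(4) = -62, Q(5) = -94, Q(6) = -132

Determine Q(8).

-226

First differences: -20, -26, -32, -38. Second differences: -6, -6, -6.
Level-2 differences are constant, so Q has degree 2.
Fitting a degree-2 polynomial gives Q(t) = -3t² - 5t + 6.
Then Q(8) = -226.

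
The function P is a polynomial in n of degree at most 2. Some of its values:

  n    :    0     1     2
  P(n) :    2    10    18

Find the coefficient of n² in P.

First differences: 8, 8.
Level-1 differences are constant, so P has degree 1.
Fitting a degree-1 polynomial gives P(n) = 8n + 2.
The coefficient of n² is 0.

0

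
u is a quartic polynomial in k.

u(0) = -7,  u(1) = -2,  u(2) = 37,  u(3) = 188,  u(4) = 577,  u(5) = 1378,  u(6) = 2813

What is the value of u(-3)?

122

First differences: 5, 39, 151, 389, 801, 1435. Second differences: 34, 112, 238, 412, 634. Third differences: 78, 126, 174, 222. Fourth differences: 48, 48, 48.
Level-4 differences are constant, so u has degree 4.
Fitting a degree-4 polynomial gives u(k) = 2k^4 + k³ + 2k - 7.
Then u(-3) = 122.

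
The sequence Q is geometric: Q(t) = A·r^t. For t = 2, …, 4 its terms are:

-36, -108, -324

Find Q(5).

Consecutive ratio: -108/(-36) = 3, and -324/(-108) = 3, so r = 3.
Then A·3^2 = -36 gives A = -4, and Q(t) = -4·3^t.
Q(5) = -4·3^5 = -972.

-972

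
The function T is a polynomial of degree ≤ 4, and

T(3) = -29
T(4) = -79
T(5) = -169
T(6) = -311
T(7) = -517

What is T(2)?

First differences: -50, -90, -142, -206. Second differences: -40, -52, -64. Third differences: -12, -12.
Level-3 differences are constant, so T has degree 3.
Fitting a degree-3 polynomial gives T(t) = -2t³ + 4t² - 4t + 1.
Then T(2) = -7.

-7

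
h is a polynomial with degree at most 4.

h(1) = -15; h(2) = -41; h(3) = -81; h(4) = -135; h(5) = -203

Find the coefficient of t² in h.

-7

Write h(t) = at^4 + bt³ + ct² + dt + e; the 5 given values yield a linear system in the 5 coefficients.
Solving, the top 2 coefficients vanish, and h(t) = -7t² - 5t - 3.
The coefficient of t² is -7.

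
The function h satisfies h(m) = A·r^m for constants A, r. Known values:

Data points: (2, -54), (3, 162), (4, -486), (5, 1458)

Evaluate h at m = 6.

Consecutive ratio: 162/(-54) = -3, and -486/162 = -3, so r = -3.
Then A·(-3)^2 = -54 gives A = -6, and h(m) = -6·(-3)^m.
h(6) = -6·(-3)^6 = -4374.

-4374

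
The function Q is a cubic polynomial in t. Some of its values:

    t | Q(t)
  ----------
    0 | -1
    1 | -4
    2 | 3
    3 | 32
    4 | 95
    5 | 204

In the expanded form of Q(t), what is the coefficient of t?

-4

Write Q(t) = at³ + bt² + ct + d; the 6 given values yield a linear system in the 4 coefficients.
Solving, Q(t) = 2t³ - t² - 4t - 1.
The coefficient of t is -4.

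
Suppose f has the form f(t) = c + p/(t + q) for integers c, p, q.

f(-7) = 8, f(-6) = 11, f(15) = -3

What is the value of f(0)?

-13

(f(t) − c)(t + q) = p for each data point; the three points give a linear system in c and q, then p follows.
Solving: c = -1, q = 3, p = -36, so f(t) = -1 − 36/(t + 3).
Then f(0) = -1 − 36/3 = -13.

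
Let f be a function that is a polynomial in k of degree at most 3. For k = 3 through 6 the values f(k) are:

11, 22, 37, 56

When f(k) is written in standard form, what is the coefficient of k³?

0

First differences: 11, 15, 19. Second differences: 4, 4.
Level-2 differences are constant, so f has degree 2.
Fitting a degree-2 polynomial gives f(k) = 2k² - 3k + 2.
The coefficient of k³ is 0.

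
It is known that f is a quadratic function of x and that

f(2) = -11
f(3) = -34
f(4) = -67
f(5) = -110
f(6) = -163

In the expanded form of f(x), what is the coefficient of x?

First differences: -23, -33, -43, -53. Second differences: -10, -10, -10.
Level-2 differences are constant, so f has degree 2.
Fitting a degree-2 polynomial gives f(x) = -5x² + 2x + 5.
The coefficient of x is 2.

2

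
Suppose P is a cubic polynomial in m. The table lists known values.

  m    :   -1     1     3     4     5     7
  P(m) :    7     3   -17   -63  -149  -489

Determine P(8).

Write P(m) = am³ + bm² + cm + d; the 6 given values yield a linear system in the 4 coefficients.
Solving, P(m) = -2m³ + 4m² + 1.
Then P(8) = -767.

-767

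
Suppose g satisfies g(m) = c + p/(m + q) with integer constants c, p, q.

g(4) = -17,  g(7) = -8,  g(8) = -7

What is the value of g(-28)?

-1

(g(m) − c)(m + q) = p for each data point; the three points give a linear system in c and q, then p follows.
Solving: c = -2, q = -2, p = -30, so g(m) = -2 − 30/(m − 2).
Then g(-28) = -2 − 30/(-30) = -1.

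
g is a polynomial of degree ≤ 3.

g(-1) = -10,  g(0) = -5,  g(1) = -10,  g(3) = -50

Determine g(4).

Write g(k) = ak³ + bk² + ck + d; the 4 given values yield a linear system in the 4 coefficients.
Solving, the leading coefficient vanishes, and g(k) = -5k² - 5.
Then g(4) = -85.

-85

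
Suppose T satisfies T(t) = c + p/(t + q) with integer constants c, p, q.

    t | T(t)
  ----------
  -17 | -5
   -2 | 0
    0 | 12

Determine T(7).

-9

(T(t) − c)(t + q) = p for each data point; the three points give a linear system in c and q, then p follows.
Solving: c = -6, q = -1, p = -18, so T(t) = -6 − 18/(t − 1).
Then T(7) = -6 − 18/6 = -9.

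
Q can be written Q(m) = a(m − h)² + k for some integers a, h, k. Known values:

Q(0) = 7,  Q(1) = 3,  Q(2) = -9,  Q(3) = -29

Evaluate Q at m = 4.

-57

First differences -4, -12, -20; second difference -8 = 2a, so a = -4.
Expanding, the m-coefficient is −2ah = 8h; matching it to the data gives h = 0, and then k = 7.
So Q(m) = -4(m + 0)² + 7.
Q(4) = -4·4² + 7 = -57.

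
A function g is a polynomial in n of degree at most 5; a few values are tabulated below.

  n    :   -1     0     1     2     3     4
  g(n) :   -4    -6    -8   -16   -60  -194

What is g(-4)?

-298

Write g(n) = an^5 + bn^4 + cn³ + dn² + en + p; the 6 given values yield a linear system in the 6 coefficients.
Solving, the leading coefficient vanishes, and g(n) = -n^4 + n³ + n² - 3n - 6.
Then g(-4) = -298.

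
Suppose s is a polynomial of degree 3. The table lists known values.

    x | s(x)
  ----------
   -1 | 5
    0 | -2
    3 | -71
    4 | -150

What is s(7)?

-723

Write s(x) = ax³ + bx² + cx + d; the 4 given values yield a linear system in the 4 coefficients.
Solving, s(x) = -2x³ - 5x - 2.
Then s(7) = -723.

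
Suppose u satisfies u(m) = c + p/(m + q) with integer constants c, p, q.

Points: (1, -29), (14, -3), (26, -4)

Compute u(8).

-1

(u(m) − c)(m + q) = p for each data point; the three points give a linear system in c and q, then p follows.
Solving: c = -5, q = -2, p = 24, so u(m) = -5 + 24/(m − 2).
Then u(8) = -5 + 24/6 = -1.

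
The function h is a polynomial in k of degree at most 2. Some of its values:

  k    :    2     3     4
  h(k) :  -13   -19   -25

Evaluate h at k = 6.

First differences: -6, -6.
Level-1 differences are constant, so h has degree 1.
Fitting a degree-1 polynomial gives h(k) = -6k - 1.
Then h(6) = -37.

-37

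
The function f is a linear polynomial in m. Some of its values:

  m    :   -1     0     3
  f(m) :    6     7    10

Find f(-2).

Write f(m) = am + b; the 3 given values yield a linear system in the 2 coefficients.
Solving, f(m) = m + 7.
Then f(-2) = 5.

5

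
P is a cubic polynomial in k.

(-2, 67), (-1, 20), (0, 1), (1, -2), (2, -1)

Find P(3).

-8

First differences: -47, -19, -3, 1. Second differences: 28, 16, 4. Third differences: -12, -12.
Level-3 differences are constant, so P has degree 3.
Fitting a degree-3 polynomial gives P(k) = -2k³ + 8k² - 9k + 1.
Then P(3) = -8.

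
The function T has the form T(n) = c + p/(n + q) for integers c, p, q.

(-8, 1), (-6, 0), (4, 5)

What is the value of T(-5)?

(T(n) − c)(n + q) = p for each data point; the three points give a linear system in c and q, then p follows.
Solving: c = 3, q = 2, p = 12, so T(n) = 3 + 12/(n + 2).
Then T(-5) = 3 + 12/(-3) = -1.

-1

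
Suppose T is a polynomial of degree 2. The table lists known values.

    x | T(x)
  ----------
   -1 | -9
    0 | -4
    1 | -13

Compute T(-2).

Write T(x) = ax² + bx + c; the 3 given values yield a linear system in the 3 coefficients.
Solving, T(x) = -7x² - 2x - 4.
Then T(-2) = -28.

-28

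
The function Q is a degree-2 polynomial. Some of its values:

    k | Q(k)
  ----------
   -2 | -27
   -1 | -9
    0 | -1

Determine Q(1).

Write Q(k) = ak² + bk + c; the 3 given values yield a linear system in the 3 coefficients.
Solving, Q(k) = -5k² + 3k - 1.
Then Q(1) = -3.

-3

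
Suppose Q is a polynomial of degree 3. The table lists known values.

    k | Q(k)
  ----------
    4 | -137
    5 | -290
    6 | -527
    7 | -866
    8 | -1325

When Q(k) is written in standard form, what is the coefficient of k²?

3

First differences: -153, -237, -339, -459. Second differences: -84, -102, -120. Third differences: -18, -18.
Level-3 differences are constant, so Q has degree 3.
Fitting a degree-3 polynomial gives Q(k) = -3k³ + 3k² + 3k - 5.
The coefficient of k² is 3.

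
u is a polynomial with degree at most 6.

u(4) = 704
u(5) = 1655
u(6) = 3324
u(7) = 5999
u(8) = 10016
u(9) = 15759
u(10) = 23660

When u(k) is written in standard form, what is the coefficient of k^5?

First differences: 951, 1669, 2675, 4017, 5743, 7901. Second differences: 718, 1006, 1342, 1726, 2158. Third differences: 288, 336, 384, 432. Fourth differences: 48, 48, 48.
Level-4 differences are constant, so u has degree 4.
Fitting a degree-4 polynomial gives u(k) = 2k^4 + 4k³ - 3k² - 4k.
The coefficient of k^5 is 0.

0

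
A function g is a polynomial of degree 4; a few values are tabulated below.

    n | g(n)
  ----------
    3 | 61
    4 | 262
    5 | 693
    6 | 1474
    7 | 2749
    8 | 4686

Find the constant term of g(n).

-2

First differences: 201, 431, 781, 1275, 1937. Second differences: 230, 350, 494, 662. Third differences: 120, 144, 168. Fourth differences: 24, 24.
Level-4 differences are constant, so g has degree 4.
Fitting a degree-4 polynomial gives g(n) = n^4 + 2n³ - 6n² - 6n - 2.
The constant term is g(0) = -2.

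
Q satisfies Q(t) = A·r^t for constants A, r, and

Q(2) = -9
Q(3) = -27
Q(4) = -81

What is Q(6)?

Consecutive ratio: -27/(-9) = 3, and -81/(-27) = 3, so r = 3.
Then A·3^2 = -9 gives A = -1, and Q(t) = -1·3^t.
Q(6) = -1·3^6 = -729.

-729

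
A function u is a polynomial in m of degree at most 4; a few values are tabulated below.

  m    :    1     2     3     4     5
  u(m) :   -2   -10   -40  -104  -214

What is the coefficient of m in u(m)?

First differences: -8, -30, -64, -110. Second differences: -22, -34, -46. Third differences: -12, -12.
Level-3 differences are constant, so u has degree 3.
Fitting a degree-3 polynomial gives u(m) = -2m³ + m² + 3m - 4.
The coefficient of m is 3.

3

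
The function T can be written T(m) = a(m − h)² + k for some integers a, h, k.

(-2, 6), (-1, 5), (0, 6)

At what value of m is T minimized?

First differences -1, 1; second difference 2 = 2a, so a = 1.
Expanding, the m-coefficient is −2ah = -2h; matching it to the data gives h = -1, and then k = 5.
So T(m) = 1(m + 1)² + 5.
Hence h = -1.

-1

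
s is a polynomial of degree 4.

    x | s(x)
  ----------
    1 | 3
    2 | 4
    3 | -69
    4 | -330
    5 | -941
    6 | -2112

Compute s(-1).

Write s(x) = ax^4 + bx³ + cx² + dx + e; the 6 given values yield a linear system in the 5 coefficients.
Solving, s(x) = -2x^4 + x³ + 7x² + 3x - 6.
Then s(-1) = -5.

-5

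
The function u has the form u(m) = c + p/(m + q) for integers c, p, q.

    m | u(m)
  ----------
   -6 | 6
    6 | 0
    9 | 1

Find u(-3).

(u(m) − c)(m + q) = p for each data point; the three points give a linear system in c and q, then p follows.
Solving: c = 3, q = 0, p = -18, so u(m) = 3 − 18/(m + 0).
Then u(-3) = 3 − 18/(-3) = 9.

9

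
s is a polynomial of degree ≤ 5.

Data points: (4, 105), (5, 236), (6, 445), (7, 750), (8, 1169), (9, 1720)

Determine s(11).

3290

Write s(n) = an^5 + bn^4 + cn³ + dn² + en + p; the 6 given values yield a linear system in the 6 coefficients.
Solving, the top 2 coefficients vanish, and s(n) = 3n³ - 6n² + 2n + 1.
Then s(11) = 3290.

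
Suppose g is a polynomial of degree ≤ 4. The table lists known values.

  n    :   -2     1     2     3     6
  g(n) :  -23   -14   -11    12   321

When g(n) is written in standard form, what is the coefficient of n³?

Write g(n) = an^4 + bn³ + cn² + dn + e; the 5 given values yield a linear system in the 5 coefficients.
Solving, the leading coefficient vanishes, and g(n) = 2n³ - 2n² - 5n - 9.
The coefficient of n³ is 2.

2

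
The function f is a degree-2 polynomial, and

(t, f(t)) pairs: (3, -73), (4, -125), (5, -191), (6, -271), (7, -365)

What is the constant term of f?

-1

Write f(t) = at² + bt + c; the 5 given values yield a linear system in the 3 coefficients.
Solving, f(t) = -7t² - 3t - 1.
The constant term is f(0) = -1.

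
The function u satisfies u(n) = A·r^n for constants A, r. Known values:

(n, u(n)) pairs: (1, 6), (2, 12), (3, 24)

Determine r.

2

Consecutive ratio: 12/6 = 2, and 24/12 = 2, so r = 2.
Then A·2^1 = 6 gives A = 3, and u(n) = 3·2^n.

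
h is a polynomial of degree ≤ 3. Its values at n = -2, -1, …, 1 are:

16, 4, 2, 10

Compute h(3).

56

First differences: -12, -2, 8. Second differences: 10, 10.
Level-2 differences are constant, so h has degree 2.
Fitting a degree-2 polynomial gives h(n) = 5n² + 3n + 2.
Then h(3) = 56.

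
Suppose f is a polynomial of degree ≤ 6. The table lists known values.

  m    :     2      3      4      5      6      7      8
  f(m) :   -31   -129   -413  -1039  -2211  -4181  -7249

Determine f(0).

Write f(m) = am^6 + bm^5 + cm^4 + dm³ + em² + pm + q; the 7 given values yield a linear system in the 7 coefficients.
Solving, the top 2 coefficients vanish, and f(m) = -2m^4 + 2m³ - m² - m - 9.
Then f(0) = -9.

-9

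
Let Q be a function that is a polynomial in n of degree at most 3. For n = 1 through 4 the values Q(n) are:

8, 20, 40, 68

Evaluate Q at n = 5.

Write Q(n) = an³ + bn² + cn + d; the 4 given values yield a linear system in the 4 coefficients.
Solving, the leading coefficient vanishes, and Q(n) = 4n² + 4.
Then Q(5) = 104.

104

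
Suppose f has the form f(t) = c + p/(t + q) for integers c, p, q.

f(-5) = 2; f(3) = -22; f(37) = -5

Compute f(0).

32

(f(t) − c)(t + q) = p for each data point; the three points give a linear system in c and q, then p follows.
Solving: c = -4, q = -1, p = -36, so f(t) = -4 − 36/(t − 1).
Then f(0) = -4 − 36/(-1) = 32.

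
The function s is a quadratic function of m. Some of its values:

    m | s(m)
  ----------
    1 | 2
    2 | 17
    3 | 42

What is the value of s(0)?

-3

Write s(m) = am² + bm + c; the 3 given values yield a linear system in the 3 coefficients.
Solving, s(m) = 5m² - 3.
Then s(0) = -3.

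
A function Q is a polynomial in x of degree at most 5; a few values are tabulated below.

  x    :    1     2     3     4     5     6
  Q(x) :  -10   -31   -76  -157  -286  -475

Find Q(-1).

8

Write Q(x) = ax^5 + bx^4 + cx³ + dx² + ex + p; the 6 given values yield a linear system in the 6 coefficients.
Solving, the top 2 coefficients vanish, and Q(x) = -2x³ - 7x - 1.
Then Q(-1) = 8.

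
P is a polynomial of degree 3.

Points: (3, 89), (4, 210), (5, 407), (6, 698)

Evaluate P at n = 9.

2315

Write P(n) = an³ + bn² + cn + d; the 4 given values yield a linear system in the 4 coefficients.
Solving, P(n) = 3n³ + 2n² - 4n + 2.
Then P(9) = 2315.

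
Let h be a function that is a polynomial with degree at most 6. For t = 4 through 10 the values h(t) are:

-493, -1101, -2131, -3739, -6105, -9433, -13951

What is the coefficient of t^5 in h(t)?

0

Write h(t) = at^6 + bt^5 + ct^4 + dt³ + et² + pt + q; the 7 given values yield a linear system in the 7 coefficients.
Solving, the top 2 coefficients vanish, and h(t) = -t^4 - 4t³ + 5t - 1.
The coefficient of t^5 is 0.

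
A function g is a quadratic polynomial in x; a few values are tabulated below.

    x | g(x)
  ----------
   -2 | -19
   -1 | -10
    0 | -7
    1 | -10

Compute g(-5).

-82

First differences: 9, 3, -3. Second differences: -6, -6.
Level-2 differences are constant, so g has degree 2.
Fitting a degree-2 polynomial gives g(x) = -3x² - 7.
Then g(-5) = -82.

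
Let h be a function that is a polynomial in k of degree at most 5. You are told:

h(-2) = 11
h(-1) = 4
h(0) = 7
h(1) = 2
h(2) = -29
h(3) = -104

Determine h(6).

Write h(k) = ak^5 + bk^4 + ck³ + dk² + ek + p; the 6 given values yield a linear system in the 6 coefficients.
Solving, the top 2 coefficients vanish, and h(k) = -3k³ - 4k² + 2k + 7.
Then h(6) = -773.

-773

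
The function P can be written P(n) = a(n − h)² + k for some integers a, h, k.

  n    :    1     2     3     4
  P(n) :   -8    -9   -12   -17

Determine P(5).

First differences -1, -3, -5; second difference -2 = 2a, so a = -1.
Expanding, the n-coefficient is −2ah = 2h; matching it to the data gives h = 1, and then k = -8.
So P(n) = -1(n − 1)² − 8.
P(5) = -1·4² − 8 = -24.

-24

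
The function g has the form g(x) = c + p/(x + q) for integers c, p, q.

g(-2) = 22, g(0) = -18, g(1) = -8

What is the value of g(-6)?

(g(x) − c)(x + q) = p for each data point; the three points give a linear system in c and q, then p follows.
Solving: c = 2, q = 1, p = -20, so g(x) = 2 − 20/(x + 1).
Then g(-6) = 2 − 20/(-5) = 6.

6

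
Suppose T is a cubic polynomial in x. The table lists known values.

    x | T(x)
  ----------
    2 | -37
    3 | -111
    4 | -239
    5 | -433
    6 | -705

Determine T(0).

-3

First differences: -74, -128, -194, -272. Second differences: -54, -66, -78. Third differences: -12, -12.
Level-3 differences are constant, so T has degree 3.
Fitting a degree-3 polynomial gives T(x) = -2x³ - 9x² + 9x - 3.
Then T(0) = -3.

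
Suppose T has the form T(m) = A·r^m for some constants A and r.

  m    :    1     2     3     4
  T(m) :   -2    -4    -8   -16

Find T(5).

-32

Consecutive ratio: -4/(-2) = 2, and -8/(-4) = 2, so r = 2.
Then A·2^1 = -2 gives A = -1, and T(m) = -1·2^m.
T(5) = -1·2^5 = -32.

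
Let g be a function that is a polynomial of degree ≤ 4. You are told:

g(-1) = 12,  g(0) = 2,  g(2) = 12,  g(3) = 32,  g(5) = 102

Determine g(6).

Write g(t) = at^4 + bt³ + ct² + dt + e; the 5 given values yield a linear system in the 5 coefficients.
Solving, the top 2 coefficients vanish, and g(t) = 5t² - 5t + 2.
Then g(6) = 152.

152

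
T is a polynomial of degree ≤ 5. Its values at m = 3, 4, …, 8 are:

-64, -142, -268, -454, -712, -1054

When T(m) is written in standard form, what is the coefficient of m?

First differences: -78, -126, -186, -258, -342. Second differences: -48, -60, -72, -84. Third differences: -12, -12, -12.
Level-3 differences are constant, so T has degree 3.
Fitting a degree-3 polynomial gives T(m) = -2m³ - 4m + 2.
The coefficient of m is -4.

-4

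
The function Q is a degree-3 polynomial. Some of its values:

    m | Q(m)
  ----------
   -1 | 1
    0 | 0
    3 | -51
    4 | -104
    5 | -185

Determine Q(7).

Write Q(m) = am³ + bm² + cm + d; the 5 given values yield a linear system in the 4 coefficients.
Solving, Q(m) = -m³ - 2m² - 2m.
Then Q(7) = -455.

-455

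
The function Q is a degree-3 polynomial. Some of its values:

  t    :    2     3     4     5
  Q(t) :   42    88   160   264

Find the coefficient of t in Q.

7

Write Q(t) = at³ + bt² + ct + d; the 4 given values yield a linear system in the 4 coefficients.
Solving, Q(t) = t³ + 4t² + 7t + 4.
The coefficient of t is 7.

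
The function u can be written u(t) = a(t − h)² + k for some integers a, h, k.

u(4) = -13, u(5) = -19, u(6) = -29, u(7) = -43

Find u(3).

-11

First differences -6, -10, -14; second difference -4 = 2a, so a = -2.
Expanding, the t-coefficient is −2ah = 4h; matching it to the data gives h = 3, and then k = -11.
So u(t) = -2(t − 3)² − 11.
u(3) = -2·0² − 11 = -11.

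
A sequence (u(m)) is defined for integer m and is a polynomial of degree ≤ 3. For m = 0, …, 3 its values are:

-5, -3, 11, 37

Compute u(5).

First differences: 2, 14, 26. Second differences: 12, 12.
Level-2 differences are constant, so u has degree 2.
Fitting a degree-2 polynomial gives u(m) = 6m² - 4m - 5.
Then u(5) = 125.

125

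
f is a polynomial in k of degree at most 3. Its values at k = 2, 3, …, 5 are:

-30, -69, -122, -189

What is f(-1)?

Write f(k) = ak³ + bk² + ck + d; the 4 given values yield a linear system in the 4 coefficients.
Solving, the leading coefficient vanishes, and f(k) = -7k² - 4k + 6.
Then f(-1) = 3.

3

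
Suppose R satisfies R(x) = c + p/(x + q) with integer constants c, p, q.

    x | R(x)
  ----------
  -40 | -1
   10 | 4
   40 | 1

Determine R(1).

40

(R(x) − c)(x + q) = p for each data point; the three points give a linear system in c and q, then p follows.
Solving: c = 0, q = 0, p = 40, so R(x) = 40/(x + 0).
Then R(1) = 0 + 40/1 = 40.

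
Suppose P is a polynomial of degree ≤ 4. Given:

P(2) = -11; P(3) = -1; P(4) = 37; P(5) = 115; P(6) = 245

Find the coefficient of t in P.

First differences: 10, 38, 78, 130. Second differences: 28, 40, 52. Third differences: 12, 12.
Level-3 differences are constant, so P has degree 3.
Fitting a degree-3 polynomial gives P(t) = 2t³ - 4t² - 8t + 5.
The coefficient of t is -8.

-8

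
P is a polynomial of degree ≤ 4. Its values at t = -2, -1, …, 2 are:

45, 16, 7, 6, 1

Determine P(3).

-20

First differences: -29, -9, -1, -5. Second differences: 20, 8, -4. Third differences: -12, -12.
Level-3 differences are constant, so P has degree 3.
Fitting a degree-3 polynomial gives P(t) = -2t³ + 4t² - 3t + 7.
Then P(3) = -20.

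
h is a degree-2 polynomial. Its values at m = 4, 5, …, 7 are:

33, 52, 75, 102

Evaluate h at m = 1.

First differences: 19, 23, 27. Second differences: 4, 4.
Level-2 differences are constant, so h has degree 2.
Fitting a degree-2 polynomial gives h(m) = 2m² + m - 3.
Then h(1) = 0.

0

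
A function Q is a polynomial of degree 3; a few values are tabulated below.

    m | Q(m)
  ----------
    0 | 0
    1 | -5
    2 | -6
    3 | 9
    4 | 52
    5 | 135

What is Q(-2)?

-26

Write Q(m) = am³ + bm² + cm + d; the 6 given values yield a linear system in the 4 coefficients.
Solving, Q(m) = 2m³ - 4m² - 3m.
Then Q(-2) = -26.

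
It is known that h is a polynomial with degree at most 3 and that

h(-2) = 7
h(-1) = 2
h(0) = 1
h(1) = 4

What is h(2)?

First differences: -5, -1, 3. Second differences: 4, 4.
Level-2 differences are constant, so h has degree 2.
Extending the table by one column gives the next first difference 7, so h(2) = 4 + 7 = 11.

11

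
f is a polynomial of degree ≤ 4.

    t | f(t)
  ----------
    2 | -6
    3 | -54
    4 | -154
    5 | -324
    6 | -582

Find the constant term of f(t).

First differences: -48, -100, -170, -258. Second differences: -52, -70, -88. Third differences: -18, -18.
Level-3 differences are constant, so f has degree 3.
Fitting a degree-3 polynomial gives f(t) = -3t³ + t² + 4t + 6.
The constant term is f(0) = 6.

6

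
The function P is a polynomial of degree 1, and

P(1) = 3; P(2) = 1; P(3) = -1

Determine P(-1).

First differences: -2, -2.
Level-1 differences are constant, so P has degree 1.
Fitting a degree-1 polynomial gives P(m) = -2m + 5.
Then P(-1) = 7.

7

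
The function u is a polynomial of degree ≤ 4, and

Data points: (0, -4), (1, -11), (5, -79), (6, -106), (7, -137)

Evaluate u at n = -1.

-1

Write u(n) = an^4 + bn³ + cn² + dn + e; the 5 given values yield a linear system in the 5 coefficients.
Solving, the top 2 coefficients vanish, and u(n) = -2n² - 5n - 4.
Then u(-1) = -1.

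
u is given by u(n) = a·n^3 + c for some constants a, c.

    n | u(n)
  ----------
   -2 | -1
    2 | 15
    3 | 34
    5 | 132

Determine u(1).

From u(-2) = -1 and u(2) = 15: -8a + c = -1 and 8a + c = 15.
Subtracting: 16a = 16, so a = 1; then c = -1 − 1·(-8) = 7.
So u(n) = 1n³ + 7, and u(1) = 8.

8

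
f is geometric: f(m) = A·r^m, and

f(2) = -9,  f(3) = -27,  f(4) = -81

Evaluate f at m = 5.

-243

Consecutive ratio: -27/(-9) = 3, and -81/(-27) = 3, so r = 3.
Then A·3^2 = -9 gives A = -1, and f(m) = -1·3^m.
f(5) = -1·3^5 = -243.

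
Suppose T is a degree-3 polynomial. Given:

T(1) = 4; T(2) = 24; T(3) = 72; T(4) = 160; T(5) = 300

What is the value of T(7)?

784

Write T(x) = ax³ + bx² + cx + d; the 5 given values yield a linear system in the 4 coefficients.
Solving, T(x) = 2x³ + 2x².
Then T(7) = 784.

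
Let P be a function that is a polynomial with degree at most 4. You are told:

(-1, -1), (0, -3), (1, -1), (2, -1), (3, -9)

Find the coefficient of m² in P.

Write P(m) = am^4 + bm³ + cm² + dm + e; the 5 given values yield a linear system in the 5 coefficients.
Solving, the leading coefficient vanishes, and P(m) = -m³ + 2m² + m - 3.
The coefficient of m² is 2.

2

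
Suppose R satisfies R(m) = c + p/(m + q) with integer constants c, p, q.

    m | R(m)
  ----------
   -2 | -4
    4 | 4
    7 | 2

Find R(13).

(R(m) − c)(m + q) = p for each data point; the three points give a linear system in c and q, then p follows.
Solving: c = 0, q = -1, p = 12, so R(m) = 12/(m − 1).
Then R(13) = 0 + 12/12 = 1.

1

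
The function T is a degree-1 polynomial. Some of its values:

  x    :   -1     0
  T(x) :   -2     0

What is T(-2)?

Write T(x) = ax + b; the 2 given values yield a linear system in the 2 coefficients.
Solving, T(x) = 2x.
Then T(-2) = -4.

-4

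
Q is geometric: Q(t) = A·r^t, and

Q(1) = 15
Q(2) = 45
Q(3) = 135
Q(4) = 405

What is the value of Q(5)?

Consecutive ratio: 45/15 = 3, and 135/45 = 3, so r = 3.
Then A·3^1 = 15 gives A = 5, and Q(t) = 5·3^t.
Q(5) = 5·3^5 = 1215.

1215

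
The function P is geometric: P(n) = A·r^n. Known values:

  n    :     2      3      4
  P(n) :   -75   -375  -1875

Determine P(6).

-46875

Consecutive ratio: -375/(-75) = 5, and -1875/(-375) = 5, so r = 5.
Then A·5^2 = -75 gives A = -3, and P(n) = -3·5^n.
P(6) = -3·5^6 = -46875.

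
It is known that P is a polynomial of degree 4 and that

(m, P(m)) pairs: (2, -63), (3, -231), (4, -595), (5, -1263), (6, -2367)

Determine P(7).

Write P(m) = am^4 + bm³ + cm² + dm + e; the 5 given values yield a linear system in the 5 coefficients.
Solving, P(m) = -m^4 - 4m³ - 7m² + 8m - 3.
Then P(7) = -4063.

-4063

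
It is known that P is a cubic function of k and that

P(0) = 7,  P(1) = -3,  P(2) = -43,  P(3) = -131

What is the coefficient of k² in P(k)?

Write P(k) = ak³ + bk² + ck + d; the 4 given values yield a linear system in the 4 coefficients.
Solving, P(k) = -3k³ - 6k² - k + 7.
The coefficient of k² is -6.

-6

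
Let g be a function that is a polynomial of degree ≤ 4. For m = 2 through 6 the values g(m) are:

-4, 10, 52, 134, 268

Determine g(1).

First differences: 14, 42, 82, 134. Second differences: 28, 40, 52. Third differences: 12, 12.
Level-3 differences are constant, so g has degree 3.
Fitting a degree-3 polynomial gives g(m) = 2m³ - 4m² - 4m + 4.
Then g(1) = -2.

-2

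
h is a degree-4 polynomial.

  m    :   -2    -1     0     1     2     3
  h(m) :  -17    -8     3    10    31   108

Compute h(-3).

6

Write h(m) = am^4 + bm³ + cm² + dm + e; the 6 given values yield a linear system in the 5 coefficients.
Solving, h(m) = m^4 + m³ - 3m² + 8m + 3.
Then h(-3) = 6.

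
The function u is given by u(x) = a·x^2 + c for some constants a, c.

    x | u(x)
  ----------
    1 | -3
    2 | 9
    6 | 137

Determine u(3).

29

From u(1) = -3 and u(2) = 9: 1a + c = -3 and 4a + c = 9.
Subtracting: 3a = 12, so a = 4; then c = -3 − 4·1 = -7.
So u(x) = 4x² − 7, and u(3) = 29.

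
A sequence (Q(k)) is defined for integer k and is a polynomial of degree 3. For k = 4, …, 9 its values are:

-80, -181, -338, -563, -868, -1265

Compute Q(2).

2

First differences: -101, -157, -225, -305, -397. Second differences: -56, -68, -80, -92. Third differences: -12, -12, -12.
Level-3 differences are constant, so Q has degree 3.
Fitting a degree-3 polynomial gives Q(k) = -2k³ + 2k² + 3k + 4.
Then Q(2) = 2.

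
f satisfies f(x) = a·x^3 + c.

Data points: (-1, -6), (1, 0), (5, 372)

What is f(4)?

From f(-1) = -6 and f(1) = 0: -1a + c = -6 and 1a + c = 0.
Subtracting: 2a = 6, so a = 3; then c = -6 − 3·(-1) = -3.
So f(x) = 3x³ − 3, and f(4) = 189.

189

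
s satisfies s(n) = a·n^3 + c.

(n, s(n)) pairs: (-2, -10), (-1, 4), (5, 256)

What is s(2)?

From s(-2) = -10 and s(-1) = 4: -8a + c = -10 and -1a + c = 4.
Subtracting: 7a = 14, so a = 2; then c = -10 − 2·(-8) = 6.
So s(n) = 2n³ + 6, and s(2) = 22.

22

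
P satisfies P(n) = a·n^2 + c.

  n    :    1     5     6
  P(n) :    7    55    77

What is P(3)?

From P(1) = 7 and P(5) = 55: 1a + c = 7 and 25a + c = 55.
Subtracting: 24a = 48, so a = 2; then c = 7 − 2·1 = 5.
So P(n) = 2n² + 5, and P(3) = 23.

23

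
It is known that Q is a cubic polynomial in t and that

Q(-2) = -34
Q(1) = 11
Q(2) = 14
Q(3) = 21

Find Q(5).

Write Q(t) = at³ + bt² + ct + d; the 4 given values yield a linear system in the 4 coefficients.
Solving, Q(t) = t³ - 4t² + 8t + 6.
Then Q(5) = 71.

71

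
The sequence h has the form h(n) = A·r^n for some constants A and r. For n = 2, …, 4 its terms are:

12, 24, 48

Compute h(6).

Consecutive ratio: 24/12 = 2, and 48/24 = 2, so r = 2.
Then A·2^2 = 12 gives A = 3, and h(n) = 3·2^n.
h(6) = 3·2^6 = 192.

192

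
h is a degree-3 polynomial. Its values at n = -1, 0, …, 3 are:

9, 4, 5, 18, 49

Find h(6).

310

First differences: -5, 1, 13, 31. Second differences: 6, 12, 18. Third differences: 6, 6.
Level-3 differences are constant, so h has degree 3.
Fitting a degree-3 polynomial gives h(n) = n³ + 3n² - 3n + 4.
Then h(6) = 310.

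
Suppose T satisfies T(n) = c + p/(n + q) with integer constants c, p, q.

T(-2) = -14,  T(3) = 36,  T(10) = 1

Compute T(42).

(T(n) − c)(n + q) = p for each data point; the three points give a linear system in c and q, then p follows.
Solving: c = -4, q = -2, p = 40, so T(n) = -4 + 40/(n − 2).
Then T(42) = -4 + 40/40 = -3.

-3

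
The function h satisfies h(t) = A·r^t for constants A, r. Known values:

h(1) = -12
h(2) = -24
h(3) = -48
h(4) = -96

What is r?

Consecutive ratio: -24/(-12) = 2, and -48/(-24) = 2, so r = 2.
Then A·2^1 = -12 gives A = -6, and h(t) = -6·2^t.

2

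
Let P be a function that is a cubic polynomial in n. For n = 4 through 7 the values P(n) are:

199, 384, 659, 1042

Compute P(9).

Write P(n) = an³ + bn² + cn + d; the 4 given values yield a linear system in the 4 coefficients.
Solving, P(n) = 3n³ + 2n - 1.
Then P(9) = 2204.

2204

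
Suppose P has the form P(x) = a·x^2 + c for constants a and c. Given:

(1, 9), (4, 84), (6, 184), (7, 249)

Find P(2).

24

From P(1) = 9 and P(4) = 84: 1a + c = 9 and 16a + c = 84.
Subtracting: 15a = 75, so a = 5; then c = 9 − 5·1 = 4.
So P(x) = 5x² + 4, and P(2) = 24.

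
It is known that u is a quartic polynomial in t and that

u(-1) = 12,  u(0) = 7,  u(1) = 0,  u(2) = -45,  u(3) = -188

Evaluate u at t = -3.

Write u(t) = at^4 + bt³ + ct² + dt + e; the 5 given values yield a linear system in the 5 coefficients.
Solving, u(t) = -t^4 - 4t³ - 2t + 7.
Then u(-3) = 40.

40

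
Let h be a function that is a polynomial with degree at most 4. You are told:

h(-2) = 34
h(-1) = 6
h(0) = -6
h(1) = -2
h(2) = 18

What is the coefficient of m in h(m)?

-4

Write h(m) = am^4 + bm³ + cm² + dm + e; the 5 given values yield a linear system in the 5 coefficients.
Solving, the top 2 coefficients vanish, and h(m) = 8m² - 4m - 6.
The coefficient of m is -4.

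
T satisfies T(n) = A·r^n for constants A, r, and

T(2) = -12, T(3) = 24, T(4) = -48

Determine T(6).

Consecutive ratio: 24/(-12) = -2, and -48/24 = -2, so r = -2.
Then A·(-2)^2 = -12 gives A = -3, and T(n) = -3·(-2)^n.
T(6) = -3·(-2)^6 = -192.

-192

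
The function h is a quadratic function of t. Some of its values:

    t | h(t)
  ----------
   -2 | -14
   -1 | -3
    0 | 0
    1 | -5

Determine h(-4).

-60

First differences: 11, 3, -5. Second differences: -8, -8.
Level-2 differences are constant, so h has degree 2.
Fitting a degree-2 polynomial gives h(t) = -4t² - t.
Then h(-4) = -60.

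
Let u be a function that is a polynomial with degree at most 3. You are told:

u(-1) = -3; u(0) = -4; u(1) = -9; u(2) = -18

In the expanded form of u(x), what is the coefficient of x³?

First differences: -1, -5, -9. Second differences: -4, -4.
Level-2 differences are constant, so u has degree 2.
Fitting a degree-2 polynomial gives u(x) = -2x² - 3x - 4.
The coefficient of x³ is 0.

0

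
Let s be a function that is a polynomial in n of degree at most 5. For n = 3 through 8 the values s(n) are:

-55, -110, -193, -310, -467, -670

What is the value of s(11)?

-1615

First differences: -55, -83, -117, -157, -203. Second differences: -28, -34, -40, -46. Third differences: -6, -6, -6.
Level-3 differences are constant, so s has degree 3.
Fitting a degree-3 polynomial gives s(n) = -n³ - 2n² - 4n + 2.
Then s(11) = -1615.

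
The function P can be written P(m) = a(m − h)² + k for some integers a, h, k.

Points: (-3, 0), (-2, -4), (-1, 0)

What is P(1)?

First differences -4, 4; second difference 8 = 2a, so a = 4.
Expanding, the m-coefficient is −2ah = -8h; matching it to the data gives h = -2, and then k = -4.
So P(m) = 4(m + 2)² − 4.
P(1) = 4·3² − 4 = 32.

32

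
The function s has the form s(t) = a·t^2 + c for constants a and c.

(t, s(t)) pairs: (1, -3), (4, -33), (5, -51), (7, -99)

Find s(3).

From s(1) = -3 and s(4) = -33: 1a + c = -3 and 16a + c = -33.
Subtracting: 15a = -30, so a = -2; then c = -3 − (-2)·1 = -1.
So s(t) = -2t² − 1, and s(3) = -19.

-19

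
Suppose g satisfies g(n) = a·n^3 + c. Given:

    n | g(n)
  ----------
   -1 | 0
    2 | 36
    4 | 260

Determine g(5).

From g(-1) = 0 and g(2) = 36: -1a + c = 0 and 8a + c = 36.
Subtracting: 9a = 36, so a = 4; then c = 0 − 4·(-1) = 4.
So g(n) = 4n³ + 4, and g(5) = 504.

504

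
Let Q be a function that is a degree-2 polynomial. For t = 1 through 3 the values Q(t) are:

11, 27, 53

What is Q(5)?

135

Write Q(t) = at² + bt + c; the 3 given values yield a linear system in the 3 coefficients.
Solving, Q(t) = 5t² + t + 5.
Then Q(5) = 135.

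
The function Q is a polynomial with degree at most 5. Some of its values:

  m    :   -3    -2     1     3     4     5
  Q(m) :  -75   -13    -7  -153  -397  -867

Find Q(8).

Write Q(m) = am^5 + bm^4 + cm³ + dm² + em + p; the 6 given values yield a linear system in the 6 coefficients.
Solving, the leading coefficient vanishes, and Q(m) = -m^4 - m³ - 4m² - 4m + 3.
Then Q(8) = -4893.

-4893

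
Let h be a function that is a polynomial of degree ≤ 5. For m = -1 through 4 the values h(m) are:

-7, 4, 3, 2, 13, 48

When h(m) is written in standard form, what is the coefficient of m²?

-6

First differences: 11, -1, -1, 11, 35. Second differences: -12, 0, 12, 24. Third differences: 12, 12, 12.
Level-3 differences are constant, so h has degree 3.
Fitting a degree-3 polynomial gives h(m) = 2m³ - 6m² + 3m + 4.
The coefficient of m² is -6.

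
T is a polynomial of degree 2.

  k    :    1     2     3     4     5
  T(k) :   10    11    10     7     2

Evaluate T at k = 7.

-14

First differences: 1, -1, -3, -5. Second differences: -2, -2, -2.
Level-2 differences are constant, so T has degree 2.
Fitting a degree-2 polynomial gives T(k) = -k² + 4k + 7.
Then T(7) = -14.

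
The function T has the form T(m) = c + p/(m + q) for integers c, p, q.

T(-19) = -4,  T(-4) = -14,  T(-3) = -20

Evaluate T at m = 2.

(T(m) − c)(m + q) = p for each data point; the three points give a linear system in c and q, then p follows.
Solving: c = -2, q = 1, p = 36, so T(m) = -2 + 36/(m + 1).
Then T(2) = -2 + 36/3 = 10.

10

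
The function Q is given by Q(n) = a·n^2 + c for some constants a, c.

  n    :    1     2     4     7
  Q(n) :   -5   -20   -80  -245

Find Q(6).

-180

From Q(1) = -5 and Q(2) = -20: 1a + c = -5 and 4a + c = -20.
Subtracting: 3a = -15, so a = -5; then c = -5 − (-5)·1 = 0.
So Q(n) = -5n² + 0, and Q(6) = -180.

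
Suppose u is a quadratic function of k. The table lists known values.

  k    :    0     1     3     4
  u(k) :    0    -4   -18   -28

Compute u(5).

Write u(k) = ak² + bk + c; the 4 given values yield a linear system in the 3 coefficients.
Solving, u(k) = -k² - 3k.
Then u(5) = -40.

-40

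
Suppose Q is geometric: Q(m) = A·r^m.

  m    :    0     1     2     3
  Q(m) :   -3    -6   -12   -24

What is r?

Consecutive ratio: -6/(-3) = 2, and -12/(-6) = 2, so r = 2.
Then A·2^0 = -3 gives A = -3, and Q(m) = -3·2^m.

2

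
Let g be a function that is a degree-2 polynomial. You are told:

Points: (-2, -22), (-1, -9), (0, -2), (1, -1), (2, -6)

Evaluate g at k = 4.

First differences: 13, 7, 1, -5. Second differences: -6, -6, -6.
Level-2 differences are constant, so g has degree 2.
Fitting a degree-2 polynomial gives g(k) = -3k² + 4k - 2.
Then g(4) = -34.

-34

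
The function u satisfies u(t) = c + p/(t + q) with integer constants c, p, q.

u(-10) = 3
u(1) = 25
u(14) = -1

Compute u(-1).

(u(t) − c)(t + q) = p for each data point; the three points give a linear system in c and q, then p follows.
Solving: c = 1, q = -2, p = -24, so u(t) = 1 − 24/(t − 2).
Then u(-1) = 1 − 24/(-3) = 9.

9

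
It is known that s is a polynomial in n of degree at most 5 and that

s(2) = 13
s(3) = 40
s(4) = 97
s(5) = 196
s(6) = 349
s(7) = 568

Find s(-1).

-8

First differences: 27, 57, 99, 153, 219. Second differences: 30, 42, 54, 66. Third differences: 12, 12, 12.
Level-3 differences are constant, so s has degree 3.
Fitting a degree-3 polynomial gives s(n) = 2n³ - 3n² + 4n + 1.
Then s(-1) = -8.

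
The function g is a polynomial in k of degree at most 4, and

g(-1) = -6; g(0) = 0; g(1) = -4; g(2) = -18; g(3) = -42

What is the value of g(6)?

First differences: 6, -4, -14, -24. Second differences: -10, -10, -10.
Level-2 differences are constant, so g has degree 2.
Fitting a degree-2 polynomial gives g(k) = -5k² + k.
Then g(6) = -174.

-174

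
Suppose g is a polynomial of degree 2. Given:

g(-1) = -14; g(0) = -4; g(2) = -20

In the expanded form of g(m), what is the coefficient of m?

Write g(m) = am² + bm + c; the 3 given values yield a linear system in the 3 coefficients.
Solving, g(m) = -6m² + 4m - 4.
The coefficient of m is 4.

4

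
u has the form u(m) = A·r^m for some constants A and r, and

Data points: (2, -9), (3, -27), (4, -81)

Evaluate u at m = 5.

Consecutive ratio: -27/(-9) = 3, and -81/(-27) = 3, so r = 3.
Then A·3^2 = -9 gives A = -1, and u(m) = -1·3^m.
u(5) = -1·3^5 = -243.

-243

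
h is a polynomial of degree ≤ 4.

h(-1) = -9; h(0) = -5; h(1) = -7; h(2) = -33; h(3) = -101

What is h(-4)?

First differences: 4, -2, -26, -68. Second differences: -6, -24, -42. Third differences: -18, -18.
Level-3 differences are constant, so h has degree 3.
Fitting a degree-3 polynomial gives h(n) = -3n³ - 3n² + 4n - 5.
Then h(-4) = 123.

123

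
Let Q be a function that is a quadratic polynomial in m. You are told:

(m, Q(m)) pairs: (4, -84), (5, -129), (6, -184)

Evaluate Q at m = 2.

Write Q(m) = am² + bm + c; the 3 given values yield a linear system in the 3 coefficients.
Solving, Q(m) = -5m² - 4.
Then Q(2) = -24.

-24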